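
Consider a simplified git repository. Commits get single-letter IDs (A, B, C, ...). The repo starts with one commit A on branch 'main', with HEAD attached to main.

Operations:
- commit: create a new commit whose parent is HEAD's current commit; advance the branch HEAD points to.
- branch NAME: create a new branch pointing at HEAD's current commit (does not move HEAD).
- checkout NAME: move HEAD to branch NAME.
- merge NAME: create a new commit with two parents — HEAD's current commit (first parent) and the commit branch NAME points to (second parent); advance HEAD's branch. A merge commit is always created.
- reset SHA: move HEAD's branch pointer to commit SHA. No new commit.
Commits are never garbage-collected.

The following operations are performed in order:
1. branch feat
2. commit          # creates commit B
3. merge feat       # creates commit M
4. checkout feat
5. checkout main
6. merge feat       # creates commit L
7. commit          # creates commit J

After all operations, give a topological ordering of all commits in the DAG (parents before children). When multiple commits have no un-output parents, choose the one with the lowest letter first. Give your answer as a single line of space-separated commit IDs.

Answer: A B M L J

Derivation:
After op 1 (branch): HEAD=main@A [feat=A main=A]
After op 2 (commit): HEAD=main@B [feat=A main=B]
After op 3 (merge): HEAD=main@M [feat=A main=M]
After op 4 (checkout): HEAD=feat@A [feat=A main=M]
After op 5 (checkout): HEAD=main@M [feat=A main=M]
After op 6 (merge): HEAD=main@L [feat=A main=L]
After op 7 (commit): HEAD=main@J [feat=A main=J]
commit A: parents=[]
commit B: parents=['A']
commit J: parents=['L']
commit L: parents=['M', 'A']
commit M: parents=['B', 'A']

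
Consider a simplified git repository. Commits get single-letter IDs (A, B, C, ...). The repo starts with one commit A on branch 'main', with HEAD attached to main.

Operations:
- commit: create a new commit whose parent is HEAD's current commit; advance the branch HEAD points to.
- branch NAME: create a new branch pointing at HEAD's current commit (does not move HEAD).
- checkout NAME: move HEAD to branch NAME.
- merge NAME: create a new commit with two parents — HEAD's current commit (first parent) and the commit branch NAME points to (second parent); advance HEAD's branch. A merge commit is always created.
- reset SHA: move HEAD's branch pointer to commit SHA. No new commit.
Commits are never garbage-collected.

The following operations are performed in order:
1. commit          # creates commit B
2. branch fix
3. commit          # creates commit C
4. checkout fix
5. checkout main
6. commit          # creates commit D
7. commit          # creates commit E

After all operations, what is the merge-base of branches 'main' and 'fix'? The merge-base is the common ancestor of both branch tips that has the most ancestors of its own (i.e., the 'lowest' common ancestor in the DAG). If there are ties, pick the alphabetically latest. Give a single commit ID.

After op 1 (commit): HEAD=main@B [main=B]
After op 2 (branch): HEAD=main@B [fix=B main=B]
After op 3 (commit): HEAD=main@C [fix=B main=C]
After op 4 (checkout): HEAD=fix@B [fix=B main=C]
After op 5 (checkout): HEAD=main@C [fix=B main=C]
After op 6 (commit): HEAD=main@D [fix=B main=D]
After op 7 (commit): HEAD=main@E [fix=B main=E]
ancestors(main=E): ['A', 'B', 'C', 'D', 'E']
ancestors(fix=B): ['A', 'B']
common: ['A', 'B']

Answer: B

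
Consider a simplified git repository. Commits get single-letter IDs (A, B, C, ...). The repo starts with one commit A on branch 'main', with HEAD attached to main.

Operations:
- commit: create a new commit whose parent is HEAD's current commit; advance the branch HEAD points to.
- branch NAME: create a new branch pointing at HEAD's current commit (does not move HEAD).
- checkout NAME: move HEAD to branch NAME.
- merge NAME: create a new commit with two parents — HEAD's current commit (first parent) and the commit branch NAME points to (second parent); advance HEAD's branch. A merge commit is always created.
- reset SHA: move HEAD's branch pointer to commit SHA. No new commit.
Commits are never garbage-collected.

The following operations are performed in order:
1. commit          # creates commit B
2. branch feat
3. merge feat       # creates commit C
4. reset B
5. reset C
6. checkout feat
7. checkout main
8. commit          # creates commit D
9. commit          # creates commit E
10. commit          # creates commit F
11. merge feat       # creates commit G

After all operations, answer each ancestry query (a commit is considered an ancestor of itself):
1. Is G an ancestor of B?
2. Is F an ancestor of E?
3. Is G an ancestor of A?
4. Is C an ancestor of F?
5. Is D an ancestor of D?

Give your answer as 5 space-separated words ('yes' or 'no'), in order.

After op 1 (commit): HEAD=main@B [main=B]
After op 2 (branch): HEAD=main@B [feat=B main=B]
After op 3 (merge): HEAD=main@C [feat=B main=C]
After op 4 (reset): HEAD=main@B [feat=B main=B]
After op 5 (reset): HEAD=main@C [feat=B main=C]
After op 6 (checkout): HEAD=feat@B [feat=B main=C]
After op 7 (checkout): HEAD=main@C [feat=B main=C]
After op 8 (commit): HEAD=main@D [feat=B main=D]
After op 9 (commit): HEAD=main@E [feat=B main=E]
After op 10 (commit): HEAD=main@F [feat=B main=F]
After op 11 (merge): HEAD=main@G [feat=B main=G]
ancestors(B) = {A,B}; G in? no
ancestors(E) = {A,B,C,D,E}; F in? no
ancestors(A) = {A}; G in? no
ancestors(F) = {A,B,C,D,E,F}; C in? yes
ancestors(D) = {A,B,C,D}; D in? yes

Answer: no no no yes yes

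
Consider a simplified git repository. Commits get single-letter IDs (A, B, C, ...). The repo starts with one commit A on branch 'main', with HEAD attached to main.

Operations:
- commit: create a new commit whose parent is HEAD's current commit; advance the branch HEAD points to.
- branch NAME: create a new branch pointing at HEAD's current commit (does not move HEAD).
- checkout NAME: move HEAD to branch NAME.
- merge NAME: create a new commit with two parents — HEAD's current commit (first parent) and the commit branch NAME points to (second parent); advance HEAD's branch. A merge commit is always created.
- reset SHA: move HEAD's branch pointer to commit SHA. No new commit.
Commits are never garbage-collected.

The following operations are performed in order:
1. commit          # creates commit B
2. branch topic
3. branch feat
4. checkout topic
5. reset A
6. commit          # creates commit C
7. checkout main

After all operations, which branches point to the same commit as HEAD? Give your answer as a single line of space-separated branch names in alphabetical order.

Answer: feat main

Derivation:
After op 1 (commit): HEAD=main@B [main=B]
After op 2 (branch): HEAD=main@B [main=B topic=B]
After op 3 (branch): HEAD=main@B [feat=B main=B topic=B]
After op 4 (checkout): HEAD=topic@B [feat=B main=B topic=B]
After op 5 (reset): HEAD=topic@A [feat=B main=B topic=A]
After op 6 (commit): HEAD=topic@C [feat=B main=B topic=C]
After op 7 (checkout): HEAD=main@B [feat=B main=B topic=C]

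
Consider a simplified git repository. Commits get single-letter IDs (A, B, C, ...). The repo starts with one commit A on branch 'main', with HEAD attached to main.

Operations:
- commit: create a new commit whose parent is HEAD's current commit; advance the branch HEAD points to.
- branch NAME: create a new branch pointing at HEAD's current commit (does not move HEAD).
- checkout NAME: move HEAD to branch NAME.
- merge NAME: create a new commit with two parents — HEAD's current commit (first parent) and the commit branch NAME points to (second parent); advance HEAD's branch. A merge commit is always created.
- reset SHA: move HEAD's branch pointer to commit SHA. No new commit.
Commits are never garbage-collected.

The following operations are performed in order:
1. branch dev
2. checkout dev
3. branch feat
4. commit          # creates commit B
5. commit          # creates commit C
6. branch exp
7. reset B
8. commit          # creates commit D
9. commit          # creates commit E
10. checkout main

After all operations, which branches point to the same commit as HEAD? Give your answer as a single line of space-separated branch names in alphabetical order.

After op 1 (branch): HEAD=main@A [dev=A main=A]
After op 2 (checkout): HEAD=dev@A [dev=A main=A]
After op 3 (branch): HEAD=dev@A [dev=A feat=A main=A]
After op 4 (commit): HEAD=dev@B [dev=B feat=A main=A]
After op 5 (commit): HEAD=dev@C [dev=C feat=A main=A]
After op 6 (branch): HEAD=dev@C [dev=C exp=C feat=A main=A]
After op 7 (reset): HEAD=dev@B [dev=B exp=C feat=A main=A]
After op 8 (commit): HEAD=dev@D [dev=D exp=C feat=A main=A]
After op 9 (commit): HEAD=dev@E [dev=E exp=C feat=A main=A]
After op 10 (checkout): HEAD=main@A [dev=E exp=C feat=A main=A]

Answer: feat main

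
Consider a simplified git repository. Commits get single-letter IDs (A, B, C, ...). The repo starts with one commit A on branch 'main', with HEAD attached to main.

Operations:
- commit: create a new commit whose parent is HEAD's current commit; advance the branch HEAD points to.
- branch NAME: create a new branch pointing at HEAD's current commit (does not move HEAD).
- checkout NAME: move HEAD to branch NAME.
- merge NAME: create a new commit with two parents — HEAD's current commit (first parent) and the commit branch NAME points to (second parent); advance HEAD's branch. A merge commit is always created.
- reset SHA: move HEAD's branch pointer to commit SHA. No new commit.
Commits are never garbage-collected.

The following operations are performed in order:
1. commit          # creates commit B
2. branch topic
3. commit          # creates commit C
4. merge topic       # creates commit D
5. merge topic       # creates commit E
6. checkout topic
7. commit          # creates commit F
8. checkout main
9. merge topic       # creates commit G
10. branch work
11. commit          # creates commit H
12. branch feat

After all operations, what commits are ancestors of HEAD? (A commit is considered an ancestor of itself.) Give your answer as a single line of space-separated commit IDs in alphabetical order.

Answer: A B C D E F G H

Derivation:
After op 1 (commit): HEAD=main@B [main=B]
After op 2 (branch): HEAD=main@B [main=B topic=B]
After op 3 (commit): HEAD=main@C [main=C topic=B]
After op 4 (merge): HEAD=main@D [main=D topic=B]
After op 5 (merge): HEAD=main@E [main=E topic=B]
After op 6 (checkout): HEAD=topic@B [main=E topic=B]
After op 7 (commit): HEAD=topic@F [main=E topic=F]
After op 8 (checkout): HEAD=main@E [main=E topic=F]
After op 9 (merge): HEAD=main@G [main=G topic=F]
After op 10 (branch): HEAD=main@G [main=G topic=F work=G]
After op 11 (commit): HEAD=main@H [main=H topic=F work=G]
After op 12 (branch): HEAD=main@H [feat=H main=H topic=F work=G]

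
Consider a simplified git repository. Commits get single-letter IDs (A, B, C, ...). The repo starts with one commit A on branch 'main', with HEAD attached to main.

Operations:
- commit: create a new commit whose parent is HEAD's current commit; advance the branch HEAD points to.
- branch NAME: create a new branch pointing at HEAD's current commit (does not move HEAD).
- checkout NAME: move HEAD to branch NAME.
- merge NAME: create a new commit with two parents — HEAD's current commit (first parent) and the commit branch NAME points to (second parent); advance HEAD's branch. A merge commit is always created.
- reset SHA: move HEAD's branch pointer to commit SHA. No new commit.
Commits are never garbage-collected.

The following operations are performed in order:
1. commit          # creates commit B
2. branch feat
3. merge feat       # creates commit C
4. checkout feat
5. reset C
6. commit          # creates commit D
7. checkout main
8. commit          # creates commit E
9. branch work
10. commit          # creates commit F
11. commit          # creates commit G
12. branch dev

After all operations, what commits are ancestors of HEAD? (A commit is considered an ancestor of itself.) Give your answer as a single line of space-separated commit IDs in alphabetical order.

After op 1 (commit): HEAD=main@B [main=B]
After op 2 (branch): HEAD=main@B [feat=B main=B]
After op 3 (merge): HEAD=main@C [feat=B main=C]
After op 4 (checkout): HEAD=feat@B [feat=B main=C]
After op 5 (reset): HEAD=feat@C [feat=C main=C]
After op 6 (commit): HEAD=feat@D [feat=D main=C]
After op 7 (checkout): HEAD=main@C [feat=D main=C]
After op 8 (commit): HEAD=main@E [feat=D main=E]
After op 9 (branch): HEAD=main@E [feat=D main=E work=E]
After op 10 (commit): HEAD=main@F [feat=D main=F work=E]
After op 11 (commit): HEAD=main@G [feat=D main=G work=E]
After op 12 (branch): HEAD=main@G [dev=G feat=D main=G work=E]

Answer: A B C E F G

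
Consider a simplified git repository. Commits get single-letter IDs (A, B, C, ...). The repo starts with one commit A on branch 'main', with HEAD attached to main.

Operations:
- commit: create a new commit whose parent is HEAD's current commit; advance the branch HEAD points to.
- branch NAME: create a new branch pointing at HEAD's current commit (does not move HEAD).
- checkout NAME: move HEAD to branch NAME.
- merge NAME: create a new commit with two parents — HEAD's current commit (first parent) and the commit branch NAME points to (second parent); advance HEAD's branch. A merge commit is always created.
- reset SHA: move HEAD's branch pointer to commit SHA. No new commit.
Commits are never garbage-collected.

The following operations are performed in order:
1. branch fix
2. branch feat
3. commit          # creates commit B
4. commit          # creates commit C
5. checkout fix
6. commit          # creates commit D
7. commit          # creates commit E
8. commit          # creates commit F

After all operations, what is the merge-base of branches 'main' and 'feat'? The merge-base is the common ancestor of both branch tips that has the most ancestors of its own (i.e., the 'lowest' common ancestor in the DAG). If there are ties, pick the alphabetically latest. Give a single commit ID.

Answer: A

Derivation:
After op 1 (branch): HEAD=main@A [fix=A main=A]
After op 2 (branch): HEAD=main@A [feat=A fix=A main=A]
After op 3 (commit): HEAD=main@B [feat=A fix=A main=B]
After op 4 (commit): HEAD=main@C [feat=A fix=A main=C]
After op 5 (checkout): HEAD=fix@A [feat=A fix=A main=C]
After op 6 (commit): HEAD=fix@D [feat=A fix=D main=C]
After op 7 (commit): HEAD=fix@E [feat=A fix=E main=C]
After op 8 (commit): HEAD=fix@F [feat=A fix=F main=C]
ancestors(main=C): ['A', 'B', 'C']
ancestors(feat=A): ['A']
common: ['A']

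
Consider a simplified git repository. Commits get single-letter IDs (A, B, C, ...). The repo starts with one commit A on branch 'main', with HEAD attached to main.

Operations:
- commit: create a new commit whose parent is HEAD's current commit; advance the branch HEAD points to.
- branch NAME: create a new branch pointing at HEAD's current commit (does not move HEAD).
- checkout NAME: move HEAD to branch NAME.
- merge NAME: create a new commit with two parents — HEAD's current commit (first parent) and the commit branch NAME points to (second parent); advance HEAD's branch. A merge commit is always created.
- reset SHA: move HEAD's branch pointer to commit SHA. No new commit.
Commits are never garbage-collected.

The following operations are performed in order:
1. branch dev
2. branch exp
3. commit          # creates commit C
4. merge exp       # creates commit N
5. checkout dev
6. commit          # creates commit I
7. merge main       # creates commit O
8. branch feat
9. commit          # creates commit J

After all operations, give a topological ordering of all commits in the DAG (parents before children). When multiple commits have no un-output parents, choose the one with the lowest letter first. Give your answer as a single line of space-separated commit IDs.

Answer: A C I N O J

Derivation:
After op 1 (branch): HEAD=main@A [dev=A main=A]
After op 2 (branch): HEAD=main@A [dev=A exp=A main=A]
After op 3 (commit): HEAD=main@C [dev=A exp=A main=C]
After op 4 (merge): HEAD=main@N [dev=A exp=A main=N]
After op 5 (checkout): HEAD=dev@A [dev=A exp=A main=N]
After op 6 (commit): HEAD=dev@I [dev=I exp=A main=N]
After op 7 (merge): HEAD=dev@O [dev=O exp=A main=N]
After op 8 (branch): HEAD=dev@O [dev=O exp=A feat=O main=N]
After op 9 (commit): HEAD=dev@J [dev=J exp=A feat=O main=N]
commit A: parents=[]
commit C: parents=['A']
commit I: parents=['A']
commit J: parents=['O']
commit N: parents=['C', 'A']
commit O: parents=['I', 'N']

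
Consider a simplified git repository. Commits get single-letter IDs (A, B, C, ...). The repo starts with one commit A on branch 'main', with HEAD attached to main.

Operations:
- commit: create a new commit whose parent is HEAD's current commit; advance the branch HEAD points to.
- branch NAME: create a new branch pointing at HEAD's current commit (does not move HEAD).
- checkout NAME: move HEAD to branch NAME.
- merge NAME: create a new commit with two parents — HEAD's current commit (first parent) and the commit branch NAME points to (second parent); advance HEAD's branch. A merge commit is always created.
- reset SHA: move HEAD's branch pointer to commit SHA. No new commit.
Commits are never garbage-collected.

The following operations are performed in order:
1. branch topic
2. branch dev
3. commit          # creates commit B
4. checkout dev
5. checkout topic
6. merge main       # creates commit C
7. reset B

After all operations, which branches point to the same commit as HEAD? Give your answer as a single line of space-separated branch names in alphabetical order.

After op 1 (branch): HEAD=main@A [main=A topic=A]
After op 2 (branch): HEAD=main@A [dev=A main=A topic=A]
After op 3 (commit): HEAD=main@B [dev=A main=B topic=A]
After op 4 (checkout): HEAD=dev@A [dev=A main=B topic=A]
After op 5 (checkout): HEAD=topic@A [dev=A main=B topic=A]
After op 6 (merge): HEAD=topic@C [dev=A main=B topic=C]
After op 7 (reset): HEAD=topic@B [dev=A main=B topic=B]

Answer: main topic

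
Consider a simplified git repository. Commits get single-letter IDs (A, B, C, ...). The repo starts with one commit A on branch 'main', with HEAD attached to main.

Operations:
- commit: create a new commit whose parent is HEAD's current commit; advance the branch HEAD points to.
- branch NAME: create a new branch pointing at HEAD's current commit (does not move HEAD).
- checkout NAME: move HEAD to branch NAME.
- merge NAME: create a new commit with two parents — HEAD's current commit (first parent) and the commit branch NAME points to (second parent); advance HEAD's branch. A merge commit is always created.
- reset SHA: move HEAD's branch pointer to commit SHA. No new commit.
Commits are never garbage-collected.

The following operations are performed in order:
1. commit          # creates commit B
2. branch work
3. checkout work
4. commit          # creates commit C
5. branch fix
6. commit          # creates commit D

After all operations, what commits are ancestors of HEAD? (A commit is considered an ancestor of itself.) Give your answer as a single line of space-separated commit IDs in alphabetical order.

Answer: A B C D

Derivation:
After op 1 (commit): HEAD=main@B [main=B]
After op 2 (branch): HEAD=main@B [main=B work=B]
After op 3 (checkout): HEAD=work@B [main=B work=B]
After op 4 (commit): HEAD=work@C [main=B work=C]
After op 5 (branch): HEAD=work@C [fix=C main=B work=C]
After op 6 (commit): HEAD=work@D [fix=C main=B work=D]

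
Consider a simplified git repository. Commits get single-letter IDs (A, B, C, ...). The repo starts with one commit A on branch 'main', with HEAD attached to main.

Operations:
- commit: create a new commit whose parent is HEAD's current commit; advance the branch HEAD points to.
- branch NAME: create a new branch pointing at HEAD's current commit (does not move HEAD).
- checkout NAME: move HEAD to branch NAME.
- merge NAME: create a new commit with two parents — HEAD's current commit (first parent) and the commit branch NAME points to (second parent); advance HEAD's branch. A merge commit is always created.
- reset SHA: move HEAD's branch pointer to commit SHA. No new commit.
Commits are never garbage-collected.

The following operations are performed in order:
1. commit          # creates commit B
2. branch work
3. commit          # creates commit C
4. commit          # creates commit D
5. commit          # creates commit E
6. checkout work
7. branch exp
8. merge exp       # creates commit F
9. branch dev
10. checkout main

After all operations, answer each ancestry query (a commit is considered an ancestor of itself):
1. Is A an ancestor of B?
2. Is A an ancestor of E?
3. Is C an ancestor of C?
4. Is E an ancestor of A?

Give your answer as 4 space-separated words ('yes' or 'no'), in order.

Answer: yes yes yes no

Derivation:
After op 1 (commit): HEAD=main@B [main=B]
After op 2 (branch): HEAD=main@B [main=B work=B]
After op 3 (commit): HEAD=main@C [main=C work=B]
After op 4 (commit): HEAD=main@D [main=D work=B]
After op 5 (commit): HEAD=main@E [main=E work=B]
After op 6 (checkout): HEAD=work@B [main=E work=B]
After op 7 (branch): HEAD=work@B [exp=B main=E work=B]
After op 8 (merge): HEAD=work@F [exp=B main=E work=F]
After op 9 (branch): HEAD=work@F [dev=F exp=B main=E work=F]
After op 10 (checkout): HEAD=main@E [dev=F exp=B main=E work=F]
ancestors(B) = {A,B}; A in? yes
ancestors(E) = {A,B,C,D,E}; A in? yes
ancestors(C) = {A,B,C}; C in? yes
ancestors(A) = {A}; E in? no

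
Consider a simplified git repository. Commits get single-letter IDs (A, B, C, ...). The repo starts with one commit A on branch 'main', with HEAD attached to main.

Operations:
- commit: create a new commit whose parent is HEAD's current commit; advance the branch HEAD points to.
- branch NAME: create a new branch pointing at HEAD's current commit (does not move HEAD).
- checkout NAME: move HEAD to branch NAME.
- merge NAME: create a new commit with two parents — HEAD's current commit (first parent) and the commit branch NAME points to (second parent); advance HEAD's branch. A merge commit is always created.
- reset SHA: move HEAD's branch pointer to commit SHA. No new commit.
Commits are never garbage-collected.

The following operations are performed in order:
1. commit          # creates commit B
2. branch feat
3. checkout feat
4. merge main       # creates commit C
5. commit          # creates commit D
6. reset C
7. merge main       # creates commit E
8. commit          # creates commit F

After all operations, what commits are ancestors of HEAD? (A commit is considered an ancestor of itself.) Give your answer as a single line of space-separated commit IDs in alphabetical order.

Answer: A B C E F

Derivation:
After op 1 (commit): HEAD=main@B [main=B]
After op 2 (branch): HEAD=main@B [feat=B main=B]
After op 3 (checkout): HEAD=feat@B [feat=B main=B]
After op 4 (merge): HEAD=feat@C [feat=C main=B]
After op 5 (commit): HEAD=feat@D [feat=D main=B]
After op 6 (reset): HEAD=feat@C [feat=C main=B]
After op 7 (merge): HEAD=feat@E [feat=E main=B]
After op 8 (commit): HEAD=feat@F [feat=F main=B]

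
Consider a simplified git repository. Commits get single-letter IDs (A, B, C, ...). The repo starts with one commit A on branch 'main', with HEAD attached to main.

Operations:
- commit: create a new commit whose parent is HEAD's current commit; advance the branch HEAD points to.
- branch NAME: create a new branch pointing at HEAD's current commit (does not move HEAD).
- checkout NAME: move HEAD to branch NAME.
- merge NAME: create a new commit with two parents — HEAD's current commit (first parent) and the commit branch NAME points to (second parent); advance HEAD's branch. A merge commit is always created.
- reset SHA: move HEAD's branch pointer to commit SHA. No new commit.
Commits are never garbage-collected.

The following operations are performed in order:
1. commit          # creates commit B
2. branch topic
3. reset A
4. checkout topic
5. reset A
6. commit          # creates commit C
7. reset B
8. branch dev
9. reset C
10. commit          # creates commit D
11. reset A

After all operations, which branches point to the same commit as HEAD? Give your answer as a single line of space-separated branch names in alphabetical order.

Answer: main topic

Derivation:
After op 1 (commit): HEAD=main@B [main=B]
After op 2 (branch): HEAD=main@B [main=B topic=B]
After op 3 (reset): HEAD=main@A [main=A topic=B]
After op 4 (checkout): HEAD=topic@B [main=A topic=B]
After op 5 (reset): HEAD=topic@A [main=A topic=A]
After op 6 (commit): HEAD=topic@C [main=A topic=C]
After op 7 (reset): HEAD=topic@B [main=A topic=B]
After op 8 (branch): HEAD=topic@B [dev=B main=A topic=B]
After op 9 (reset): HEAD=topic@C [dev=B main=A topic=C]
After op 10 (commit): HEAD=topic@D [dev=B main=A topic=D]
After op 11 (reset): HEAD=topic@A [dev=B main=A topic=A]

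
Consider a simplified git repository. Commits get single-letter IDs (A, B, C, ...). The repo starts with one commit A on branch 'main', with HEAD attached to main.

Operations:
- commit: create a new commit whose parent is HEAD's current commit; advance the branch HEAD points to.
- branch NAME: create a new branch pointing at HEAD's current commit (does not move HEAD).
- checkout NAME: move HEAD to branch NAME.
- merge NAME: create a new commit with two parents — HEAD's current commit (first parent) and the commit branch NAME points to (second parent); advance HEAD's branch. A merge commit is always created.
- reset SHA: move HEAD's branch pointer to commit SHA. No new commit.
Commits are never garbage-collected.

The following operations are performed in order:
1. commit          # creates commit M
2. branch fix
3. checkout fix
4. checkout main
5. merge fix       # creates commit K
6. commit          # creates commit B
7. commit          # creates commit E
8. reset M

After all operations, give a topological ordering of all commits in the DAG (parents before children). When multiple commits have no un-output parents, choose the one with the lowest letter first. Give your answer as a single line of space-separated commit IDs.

Answer: A M K B E

Derivation:
After op 1 (commit): HEAD=main@M [main=M]
After op 2 (branch): HEAD=main@M [fix=M main=M]
After op 3 (checkout): HEAD=fix@M [fix=M main=M]
After op 4 (checkout): HEAD=main@M [fix=M main=M]
After op 5 (merge): HEAD=main@K [fix=M main=K]
After op 6 (commit): HEAD=main@B [fix=M main=B]
After op 7 (commit): HEAD=main@E [fix=M main=E]
After op 8 (reset): HEAD=main@M [fix=M main=M]
commit A: parents=[]
commit B: parents=['K']
commit E: parents=['B']
commit K: parents=['M', 'M']
commit M: parents=['A']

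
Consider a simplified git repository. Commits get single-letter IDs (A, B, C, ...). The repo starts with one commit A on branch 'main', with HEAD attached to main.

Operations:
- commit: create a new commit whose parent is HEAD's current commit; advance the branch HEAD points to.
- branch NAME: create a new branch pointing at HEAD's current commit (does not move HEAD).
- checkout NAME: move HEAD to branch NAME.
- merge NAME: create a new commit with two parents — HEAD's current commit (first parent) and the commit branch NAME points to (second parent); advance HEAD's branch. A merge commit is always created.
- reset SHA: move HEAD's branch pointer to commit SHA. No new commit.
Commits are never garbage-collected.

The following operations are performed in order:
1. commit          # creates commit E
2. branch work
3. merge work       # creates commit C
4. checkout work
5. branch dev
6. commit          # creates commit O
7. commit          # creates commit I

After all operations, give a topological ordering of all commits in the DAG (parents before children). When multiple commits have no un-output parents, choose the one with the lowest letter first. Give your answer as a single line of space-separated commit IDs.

After op 1 (commit): HEAD=main@E [main=E]
After op 2 (branch): HEAD=main@E [main=E work=E]
After op 3 (merge): HEAD=main@C [main=C work=E]
After op 4 (checkout): HEAD=work@E [main=C work=E]
After op 5 (branch): HEAD=work@E [dev=E main=C work=E]
After op 6 (commit): HEAD=work@O [dev=E main=C work=O]
After op 7 (commit): HEAD=work@I [dev=E main=C work=I]
commit A: parents=[]
commit C: parents=['E', 'E']
commit E: parents=['A']
commit I: parents=['O']
commit O: parents=['E']

Answer: A E C O I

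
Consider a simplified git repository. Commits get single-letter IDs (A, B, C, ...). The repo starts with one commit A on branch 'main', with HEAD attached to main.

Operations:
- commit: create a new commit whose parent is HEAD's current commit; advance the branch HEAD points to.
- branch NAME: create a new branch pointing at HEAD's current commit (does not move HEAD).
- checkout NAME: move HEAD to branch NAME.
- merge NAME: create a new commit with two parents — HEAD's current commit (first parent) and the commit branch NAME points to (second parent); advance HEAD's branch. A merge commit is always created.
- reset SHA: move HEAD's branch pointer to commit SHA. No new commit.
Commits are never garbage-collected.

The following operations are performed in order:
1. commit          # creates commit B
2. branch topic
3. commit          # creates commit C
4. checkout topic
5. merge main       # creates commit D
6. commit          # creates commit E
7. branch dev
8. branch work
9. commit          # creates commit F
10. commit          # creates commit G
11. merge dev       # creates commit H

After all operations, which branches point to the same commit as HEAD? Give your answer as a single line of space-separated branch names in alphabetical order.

Answer: topic

Derivation:
After op 1 (commit): HEAD=main@B [main=B]
After op 2 (branch): HEAD=main@B [main=B topic=B]
After op 3 (commit): HEAD=main@C [main=C topic=B]
After op 4 (checkout): HEAD=topic@B [main=C topic=B]
After op 5 (merge): HEAD=topic@D [main=C topic=D]
After op 6 (commit): HEAD=topic@E [main=C topic=E]
After op 7 (branch): HEAD=topic@E [dev=E main=C topic=E]
After op 8 (branch): HEAD=topic@E [dev=E main=C topic=E work=E]
After op 9 (commit): HEAD=topic@F [dev=E main=C topic=F work=E]
After op 10 (commit): HEAD=topic@G [dev=E main=C topic=G work=E]
After op 11 (merge): HEAD=topic@H [dev=E main=C topic=H work=E]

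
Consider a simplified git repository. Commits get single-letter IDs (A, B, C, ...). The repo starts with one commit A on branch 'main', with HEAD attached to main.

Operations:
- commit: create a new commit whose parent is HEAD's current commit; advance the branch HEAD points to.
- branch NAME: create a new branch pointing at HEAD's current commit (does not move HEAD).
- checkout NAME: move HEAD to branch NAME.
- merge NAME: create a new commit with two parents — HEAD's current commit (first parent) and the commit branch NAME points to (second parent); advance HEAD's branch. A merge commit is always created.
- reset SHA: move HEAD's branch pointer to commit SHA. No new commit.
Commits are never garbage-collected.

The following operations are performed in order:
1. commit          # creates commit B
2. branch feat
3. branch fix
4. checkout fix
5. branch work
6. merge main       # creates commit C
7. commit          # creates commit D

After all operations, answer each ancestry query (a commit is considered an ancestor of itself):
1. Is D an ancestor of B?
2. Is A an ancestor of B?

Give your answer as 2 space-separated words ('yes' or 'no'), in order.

Answer: no yes

Derivation:
After op 1 (commit): HEAD=main@B [main=B]
After op 2 (branch): HEAD=main@B [feat=B main=B]
After op 3 (branch): HEAD=main@B [feat=B fix=B main=B]
After op 4 (checkout): HEAD=fix@B [feat=B fix=B main=B]
After op 5 (branch): HEAD=fix@B [feat=B fix=B main=B work=B]
After op 6 (merge): HEAD=fix@C [feat=B fix=C main=B work=B]
After op 7 (commit): HEAD=fix@D [feat=B fix=D main=B work=B]
ancestors(B) = {A,B}; D in? no
ancestors(B) = {A,B}; A in? yes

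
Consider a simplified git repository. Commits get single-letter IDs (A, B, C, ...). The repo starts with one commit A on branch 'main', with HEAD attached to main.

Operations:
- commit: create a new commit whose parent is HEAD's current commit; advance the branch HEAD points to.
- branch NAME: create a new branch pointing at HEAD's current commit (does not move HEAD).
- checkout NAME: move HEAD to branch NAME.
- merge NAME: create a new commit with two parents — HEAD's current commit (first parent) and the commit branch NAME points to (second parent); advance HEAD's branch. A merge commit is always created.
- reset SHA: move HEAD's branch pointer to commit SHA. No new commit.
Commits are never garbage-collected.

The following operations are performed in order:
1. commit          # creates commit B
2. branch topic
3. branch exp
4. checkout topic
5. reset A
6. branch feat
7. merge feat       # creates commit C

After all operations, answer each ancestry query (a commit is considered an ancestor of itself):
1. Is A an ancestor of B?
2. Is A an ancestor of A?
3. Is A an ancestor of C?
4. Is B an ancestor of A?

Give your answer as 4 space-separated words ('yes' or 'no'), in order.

Answer: yes yes yes no

Derivation:
After op 1 (commit): HEAD=main@B [main=B]
After op 2 (branch): HEAD=main@B [main=B topic=B]
After op 3 (branch): HEAD=main@B [exp=B main=B topic=B]
After op 4 (checkout): HEAD=topic@B [exp=B main=B topic=B]
After op 5 (reset): HEAD=topic@A [exp=B main=B topic=A]
After op 6 (branch): HEAD=topic@A [exp=B feat=A main=B topic=A]
After op 7 (merge): HEAD=topic@C [exp=B feat=A main=B topic=C]
ancestors(B) = {A,B}; A in? yes
ancestors(A) = {A}; A in? yes
ancestors(C) = {A,C}; A in? yes
ancestors(A) = {A}; B in? no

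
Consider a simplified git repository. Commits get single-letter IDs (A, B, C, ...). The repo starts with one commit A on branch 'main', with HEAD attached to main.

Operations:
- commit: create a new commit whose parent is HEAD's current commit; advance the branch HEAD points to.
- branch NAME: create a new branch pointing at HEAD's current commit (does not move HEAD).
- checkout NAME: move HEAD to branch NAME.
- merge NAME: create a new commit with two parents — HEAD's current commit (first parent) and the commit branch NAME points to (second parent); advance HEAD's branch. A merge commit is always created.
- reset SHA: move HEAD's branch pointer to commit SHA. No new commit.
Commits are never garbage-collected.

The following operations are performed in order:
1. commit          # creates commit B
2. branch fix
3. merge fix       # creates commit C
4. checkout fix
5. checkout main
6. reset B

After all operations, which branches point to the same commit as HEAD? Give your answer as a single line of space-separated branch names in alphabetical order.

Answer: fix main

Derivation:
After op 1 (commit): HEAD=main@B [main=B]
After op 2 (branch): HEAD=main@B [fix=B main=B]
After op 3 (merge): HEAD=main@C [fix=B main=C]
After op 4 (checkout): HEAD=fix@B [fix=B main=C]
After op 5 (checkout): HEAD=main@C [fix=B main=C]
After op 6 (reset): HEAD=main@B [fix=B main=B]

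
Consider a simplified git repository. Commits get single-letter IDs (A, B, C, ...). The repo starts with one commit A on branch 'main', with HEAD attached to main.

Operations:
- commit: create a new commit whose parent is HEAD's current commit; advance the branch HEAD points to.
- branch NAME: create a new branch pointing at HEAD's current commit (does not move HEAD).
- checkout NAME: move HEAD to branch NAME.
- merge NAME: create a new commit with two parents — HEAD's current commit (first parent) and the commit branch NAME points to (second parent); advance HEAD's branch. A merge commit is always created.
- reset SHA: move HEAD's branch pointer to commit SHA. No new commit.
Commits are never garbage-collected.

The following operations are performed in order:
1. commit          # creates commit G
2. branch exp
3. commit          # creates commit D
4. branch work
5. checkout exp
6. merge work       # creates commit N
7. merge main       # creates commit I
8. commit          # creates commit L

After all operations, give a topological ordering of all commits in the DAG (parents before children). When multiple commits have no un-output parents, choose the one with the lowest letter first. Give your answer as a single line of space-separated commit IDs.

After op 1 (commit): HEAD=main@G [main=G]
After op 2 (branch): HEAD=main@G [exp=G main=G]
After op 3 (commit): HEAD=main@D [exp=G main=D]
After op 4 (branch): HEAD=main@D [exp=G main=D work=D]
After op 5 (checkout): HEAD=exp@G [exp=G main=D work=D]
After op 6 (merge): HEAD=exp@N [exp=N main=D work=D]
After op 7 (merge): HEAD=exp@I [exp=I main=D work=D]
After op 8 (commit): HEAD=exp@L [exp=L main=D work=D]
commit A: parents=[]
commit D: parents=['G']
commit G: parents=['A']
commit I: parents=['N', 'D']
commit L: parents=['I']
commit N: parents=['G', 'D']

Answer: A G D N I L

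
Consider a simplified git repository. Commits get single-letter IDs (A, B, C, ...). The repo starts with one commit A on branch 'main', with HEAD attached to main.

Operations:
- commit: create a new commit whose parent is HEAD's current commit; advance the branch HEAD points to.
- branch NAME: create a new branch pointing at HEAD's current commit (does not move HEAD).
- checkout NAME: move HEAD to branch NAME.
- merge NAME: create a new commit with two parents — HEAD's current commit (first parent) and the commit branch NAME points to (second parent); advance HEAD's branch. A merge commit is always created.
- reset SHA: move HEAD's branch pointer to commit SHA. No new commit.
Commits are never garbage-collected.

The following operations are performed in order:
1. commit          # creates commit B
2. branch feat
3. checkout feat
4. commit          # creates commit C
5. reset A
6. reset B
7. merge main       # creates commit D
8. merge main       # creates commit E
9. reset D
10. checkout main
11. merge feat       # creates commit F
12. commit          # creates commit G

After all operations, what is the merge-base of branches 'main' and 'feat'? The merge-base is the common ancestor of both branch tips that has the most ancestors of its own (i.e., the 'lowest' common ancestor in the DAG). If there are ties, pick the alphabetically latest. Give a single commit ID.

Answer: D

Derivation:
After op 1 (commit): HEAD=main@B [main=B]
After op 2 (branch): HEAD=main@B [feat=B main=B]
After op 3 (checkout): HEAD=feat@B [feat=B main=B]
After op 4 (commit): HEAD=feat@C [feat=C main=B]
After op 5 (reset): HEAD=feat@A [feat=A main=B]
After op 6 (reset): HEAD=feat@B [feat=B main=B]
After op 7 (merge): HEAD=feat@D [feat=D main=B]
After op 8 (merge): HEAD=feat@E [feat=E main=B]
After op 9 (reset): HEAD=feat@D [feat=D main=B]
After op 10 (checkout): HEAD=main@B [feat=D main=B]
After op 11 (merge): HEAD=main@F [feat=D main=F]
After op 12 (commit): HEAD=main@G [feat=D main=G]
ancestors(main=G): ['A', 'B', 'D', 'F', 'G']
ancestors(feat=D): ['A', 'B', 'D']
common: ['A', 'B', 'D']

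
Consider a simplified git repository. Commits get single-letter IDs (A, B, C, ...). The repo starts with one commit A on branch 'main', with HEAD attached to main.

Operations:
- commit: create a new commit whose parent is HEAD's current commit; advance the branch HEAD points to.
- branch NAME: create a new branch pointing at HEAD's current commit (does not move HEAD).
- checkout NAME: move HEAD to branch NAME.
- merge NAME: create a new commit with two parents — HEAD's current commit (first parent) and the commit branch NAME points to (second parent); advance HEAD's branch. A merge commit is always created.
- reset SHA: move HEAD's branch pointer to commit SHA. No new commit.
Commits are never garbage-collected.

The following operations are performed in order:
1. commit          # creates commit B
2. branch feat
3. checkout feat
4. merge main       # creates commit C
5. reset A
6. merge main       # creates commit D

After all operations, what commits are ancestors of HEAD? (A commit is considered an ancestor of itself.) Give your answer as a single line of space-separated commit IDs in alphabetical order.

After op 1 (commit): HEAD=main@B [main=B]
After op 2 (branch): HEAD=main@B [feat=B main=B]
After op 3 (checkout): HEAD=feat@B [feat=B main=B]
After op 4 (merge): HEAD=feat@C [feat=C main=B]
After op 5 (reset): HEAD=feat@A [feat=A main=B]
After op 6 (merge): HEAD=feat@D [feat=D main=B]

Answer: A B D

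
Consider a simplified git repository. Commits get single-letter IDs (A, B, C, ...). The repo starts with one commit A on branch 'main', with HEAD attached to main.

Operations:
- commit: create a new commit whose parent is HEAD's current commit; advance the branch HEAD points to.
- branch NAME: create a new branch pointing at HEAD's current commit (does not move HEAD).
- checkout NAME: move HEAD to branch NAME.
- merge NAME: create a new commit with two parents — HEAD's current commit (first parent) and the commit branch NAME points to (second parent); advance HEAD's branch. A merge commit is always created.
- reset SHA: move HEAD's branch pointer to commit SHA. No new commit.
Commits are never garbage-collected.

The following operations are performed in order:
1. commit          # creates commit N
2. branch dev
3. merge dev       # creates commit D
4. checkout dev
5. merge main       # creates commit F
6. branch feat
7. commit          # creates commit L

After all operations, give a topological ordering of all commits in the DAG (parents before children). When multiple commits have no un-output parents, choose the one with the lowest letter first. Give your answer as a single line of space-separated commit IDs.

Answer: A N D F L

Derivation:
After op 1 (commit): HEAD=main@N [main=N]
After op 2 (branch): HEAD=main@N [dev=N main=N]
After op 3 (merge): HEAD=main@D [dev=N main=D]
After op 4 (checkout): HEAD=dev@N [dev=N main=D]
After op 5 (merge): HEAD=dev@F [dev=F main=D]
After op 6 (branch): HEAD=dev@F [dev=F feat=F main=D]
After op 7 (commit): HEAD=dev@L [dev=L feat=F main=D]
commit A: parents=[]
commit D: parents=['N', 'N']
commit F: parents=['N', 'D']
commit L: parents=['F']
commit N: parents=['A']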